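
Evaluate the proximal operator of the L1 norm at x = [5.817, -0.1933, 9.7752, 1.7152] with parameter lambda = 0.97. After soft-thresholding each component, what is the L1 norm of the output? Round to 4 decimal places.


Soft-thresholding with lambda = 0.97:
prox(5.817) = sign(5.817)*max(|5.817| - 0.97, 0) = 4.847
prox(-0.1933) = sign(-0.1933)*max(|-0.1933| - 0.97, 0) = 0.0
prox(9.7752) = sign(9.7752)*max(|9.7752| - 0.97, 0) = 8.8052
prox(1.7152) = sign(1.7152)*max(|1.7152| - 0.97, 0) = 0.7452
prox(x) = [4.847, 0.0, 8.8052, 0.7452]
||prox(x)||_1 = 4.847 + 0.0 + 8.8052 + 0.7452 = 14.3974


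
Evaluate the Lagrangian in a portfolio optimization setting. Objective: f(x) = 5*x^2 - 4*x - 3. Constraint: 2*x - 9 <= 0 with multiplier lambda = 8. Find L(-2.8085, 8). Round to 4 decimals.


Step 1: Evaluate f(x).
f(-2.8085) = 5*(-2.8085)^2 - 4*(-2.8085) - 3 = 47.6724
Step 2: Evaluate g(x).
g(-2.8085) = 2*-2.8085 - 9 = -14.617
Step 3: Compute Lagrangian.
L = 47.6724 + 8*-14.617 = -69.2636


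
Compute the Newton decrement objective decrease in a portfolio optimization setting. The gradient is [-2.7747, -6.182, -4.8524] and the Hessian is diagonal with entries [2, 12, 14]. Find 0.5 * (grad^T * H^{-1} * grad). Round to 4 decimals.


Step 1: H is diagonal, so H^(-1) * g = [-1.3874, -0.5152, -0.3466].
Step 2: g^T H^(-1) g = sum_i g_i^2 / H_ii
  = (-2.7747)^2/2 + (-6.182)^2/12 + (-4.8524)^2/14
  = 3.8495 + 3.1848 + 1.6818 = 8.7161
Step 3: Objective decrease = 0.5 * g^T H^(-1) g = 4.358


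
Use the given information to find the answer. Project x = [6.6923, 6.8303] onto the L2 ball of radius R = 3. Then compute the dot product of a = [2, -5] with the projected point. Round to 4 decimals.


Step 1: Compute ||x|| (intermediates to 6 decimals).
||x|| = sqrt(6.6923^2 + 6.8303^2) = 9.56242
Step 2: Project.
Since ||x|| > R, scale = R/||x|| = 3/9.56242 = 0.313728, proj(x) = scale * x
proj(x) = [2.099562, 2.142856]
Step 3: Dot product.
a^T * proj(x) = 2*2.099562 - 5*2.142856 = -6.5152


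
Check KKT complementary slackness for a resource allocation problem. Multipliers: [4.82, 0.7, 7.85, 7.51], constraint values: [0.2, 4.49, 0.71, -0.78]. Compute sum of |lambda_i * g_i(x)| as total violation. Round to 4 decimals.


KKT complementary slackness check:
lambda_1 * g_1 = 4.82 * 0.2 = 0.964
lambda_2 * g_2 = 0.7 * 4.49 = 3.143
lambda_3 * g_3 = 7.85 * 0.71 = 5.5735
lambda_4 * g_4 = 7.51 * -0.78 = -5.8578
Total violation = 0.964 + 3.143 + 5.5735 + 5.8578 = 15.5383


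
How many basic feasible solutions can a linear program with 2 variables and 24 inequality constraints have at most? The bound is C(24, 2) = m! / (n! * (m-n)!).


Each vertex corresponds to some choice of n active constraints out of m, so the number of vertices is at most C(m, n) = m! / (n!(m-n)!).
m = 24, n = 2
Numerator: 24 * 23
Denominator: 2! = 2
C(24, 2) = 276


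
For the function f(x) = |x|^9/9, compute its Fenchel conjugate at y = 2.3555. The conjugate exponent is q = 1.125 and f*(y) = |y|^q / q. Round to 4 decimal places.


The conjugate exponent q satisfies 1/p + 1/q = 1.
p = 9, so q = 9/(9 - 1) = 1.125
|y|^q = 2.3555^1.125 = 2.6218
f*(2.3555) = 2.6218 / 1.125 = 2.3305


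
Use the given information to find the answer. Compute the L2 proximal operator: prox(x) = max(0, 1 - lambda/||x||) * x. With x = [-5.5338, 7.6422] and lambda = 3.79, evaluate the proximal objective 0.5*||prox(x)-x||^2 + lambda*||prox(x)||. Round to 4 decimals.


Step 1: Compute ||x||.
||x|| = 9.4354
Step 2: Compute scaling factor.
scale = max(0, 1 - 3.79/9.4354) = 0.5983
Step 3: prox(x) = [-3.311, 4.5725]
||prox(x)|| = 5.6454
Step 4: Proximal objective.
0.5*||prox-x||^2 = 7.1821
lambda*||prox|| = 21.3961
Total = 28.578


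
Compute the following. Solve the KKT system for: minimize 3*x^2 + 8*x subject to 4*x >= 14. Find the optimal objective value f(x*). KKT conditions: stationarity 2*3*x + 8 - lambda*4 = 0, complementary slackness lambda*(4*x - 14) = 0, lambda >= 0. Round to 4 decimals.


Step 1: Try lambda = 0 (constraint inactive).
x_unc = -8/(2*3) = -1.3333
Check: 4*-1.3333 = -5.3332 < 14 -- violated!
Step 2: Constraint must be active: 4*x = 14
x* = 14/4 = 3.5
lambda = (2*3*3.5 + 8)/4 = 7.25
Step 3: Compute optimal value.
f(x*) = 3*3.5^2 + 8*3.5 = 64.75


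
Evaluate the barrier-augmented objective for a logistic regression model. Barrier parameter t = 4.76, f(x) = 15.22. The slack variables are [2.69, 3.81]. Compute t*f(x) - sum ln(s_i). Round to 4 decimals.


Step 1: Compute log-barrier.
ln values: [0.9895, 1.3376]
phi = -(0.9895 + 1.3376) = -2.3272
Step 2: Compute augmented objective.
t*f(x) = 4.76*15.22 = 72.4472
Total = 72.4472 - 2.3272 = 70.12


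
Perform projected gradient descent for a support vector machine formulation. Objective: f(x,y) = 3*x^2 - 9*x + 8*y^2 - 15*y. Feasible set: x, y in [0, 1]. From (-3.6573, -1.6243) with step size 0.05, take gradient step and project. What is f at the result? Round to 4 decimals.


Step 1: Compute gradient at (-3.6573, -1.6243).
grad_x = 2*3*-3.6573 - 9 = -30.9438
grad_y = 2*8*-1.6243 - 15 = -40.9888
Step 2: Gradient step.
x_raw = -3.6573 - 0.05*-30.9438 = -2.1101
y_raw = -1.6243 - 0.05*-40.9888 = 0.4251
Step 3: Project onto [0, 1].
x_proj = clip(-2.1101) = 0.0
y_proj = clip(0.4251) = 0.4251
Step 4: Evaluate f.
f(0.0, 0.4251) = -4.9311


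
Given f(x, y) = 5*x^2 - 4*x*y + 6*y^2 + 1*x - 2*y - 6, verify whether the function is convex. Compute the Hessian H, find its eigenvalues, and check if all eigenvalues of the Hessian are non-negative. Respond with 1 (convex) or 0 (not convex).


The Hessian of f(x,y) = 5*x^2 - 4*x*y + 6*y^2 + 1*x - 2*y - 6 is:
H = [[10, -4], [-4, 12]]
Trace = 10 + 12 = 22
Determinant = 10*12 - (-4)^2 = 104
Discriminant = (22)^2 - 4*104 = 68.0
Eigenvalues: lambda_1 = 6.8769, lambda_2 = 15.1231
The function is convex.

1


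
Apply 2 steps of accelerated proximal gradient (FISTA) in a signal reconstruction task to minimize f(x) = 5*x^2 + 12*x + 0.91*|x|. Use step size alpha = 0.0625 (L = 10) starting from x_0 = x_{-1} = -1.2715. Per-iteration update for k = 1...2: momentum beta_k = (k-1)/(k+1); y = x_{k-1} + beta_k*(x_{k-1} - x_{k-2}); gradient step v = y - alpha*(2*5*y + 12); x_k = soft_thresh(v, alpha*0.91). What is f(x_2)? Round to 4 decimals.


FISTA on f(x) = 5*x^2 + 12*x + 0.91*|x|
L = 10, alpha = 0.0625
Iteration 1: beta = 0.0, y = -1.2715 + 0.0*(-1.2715 + 1.2715) = -1.2715
  grad(y) = -0.715, v = y - alpha*grad = -1.2268
  prox(v) = soft_thresh(-1.2268, 0.0569) = -1.1699
Iteration 2: beta = 0.3333, y = -1.1699 + 0.3333*(-1.1699 + 1.2715) = -1.1361
  grad(y) = 0.6392, v = y - alpha*grad = -1.176
  prox(v) = soft_thresh(-1.176, 0.0569) = -1.1192
f(x_2) = 5*(-1.1192)^2 + 12*(-1.1192) + 0.91*|-1.1192| = -6.1489


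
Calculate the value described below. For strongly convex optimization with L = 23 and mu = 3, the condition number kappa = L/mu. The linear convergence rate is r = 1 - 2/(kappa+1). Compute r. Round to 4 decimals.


Step 1: Compute the condition number.
kappa = L/mu = 23/3 = 7.6667
Step 2: Compute the convergence rate.
r = 1 - 2/(kappa + 1) = 1 - 2*mu/(L + mu) = (L - mu)/(L + mu) = 20/26 = 0.7692


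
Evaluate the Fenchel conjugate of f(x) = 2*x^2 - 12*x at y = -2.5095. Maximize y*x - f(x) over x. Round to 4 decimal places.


f*(y) = sup_x {y*x - a*x^2 - b*x} = sup_x {(y-b)*x - a*x^2}
FOC: (y - b) - 2a*x = 0 => x* = (y - b)/(2a)
x* = (-2.5095 + 12)/(2*2) = 2.3726
f*(-2.5095) = (y-b)^2/(4a) = (-2.5095 + 12)^2/(4*2)
= 90.0696/8 = 11.2587


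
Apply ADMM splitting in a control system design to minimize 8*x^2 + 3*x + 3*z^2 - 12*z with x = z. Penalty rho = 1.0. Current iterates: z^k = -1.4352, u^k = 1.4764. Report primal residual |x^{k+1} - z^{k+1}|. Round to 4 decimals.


ADMM iteration with rho = 1.0, z^k = -1.4352, u^k = 1.4764
Step 1: x-update.
Minimize 8*x^2 + 3*x + (1.0/2)*(x + 1.4352 + 1.4764)^2
FOC: (2*8 + 1.0)*x = -3 + 1.0*(-1.4352 - 1.4764)
x^{k+1} = -0.3477
Step 2: z-update.
Minimize 3*z^2 - 12*z + (1.0/2)*(-0.3477 - z + 1.4764)^2
FOC: (2*3 + 1.0)*z = 12 + 1.0*(-0.3477 + 1.4764)
z^{k+1} = 1.8755
Step 3: u-update.
u^{k+1} = 1.4764 - 0.3477 - 1.8755 = -0.7469
Step 4: Primal residual = |-0.3477 - 1.8755| = 2.2233


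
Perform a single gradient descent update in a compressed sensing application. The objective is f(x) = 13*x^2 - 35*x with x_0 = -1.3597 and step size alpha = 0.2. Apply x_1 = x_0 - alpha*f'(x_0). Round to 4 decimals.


We compute the gradient at x_0 and apply the update.
f'(x) = 26*x - 35
f'(-1.3597) = 26*-1.3597 - 35 = -70.3522
x_1 = -1.3597 - 0.2*-70.3522 = 12.7107


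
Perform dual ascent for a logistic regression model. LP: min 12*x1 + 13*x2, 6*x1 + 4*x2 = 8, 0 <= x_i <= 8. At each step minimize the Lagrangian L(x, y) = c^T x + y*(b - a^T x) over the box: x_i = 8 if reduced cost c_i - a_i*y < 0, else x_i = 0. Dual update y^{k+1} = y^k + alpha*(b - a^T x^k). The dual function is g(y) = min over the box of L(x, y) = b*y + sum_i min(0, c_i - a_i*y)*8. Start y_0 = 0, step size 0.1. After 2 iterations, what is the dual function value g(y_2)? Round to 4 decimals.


Dual ascent for LP: min 12*x1 + 13*x2, 6*x1 + 4*x2 = 8, 0 <= x_i <= 8
Step 1: y^k = 0.0, reduced costs: (12.0, 13.0)
  x^k = (0.0, 0.0), subgradient = b - a^T x = 8.0
  y^{k+1} = 0.0 + 0.1*8.0 = 0.8
Step 2: y^k = 0.8, reduced costs: (7.2, 9.8)
  x^k = (0.0, 0.0), subgradient = b - a^T x = 8.0
  y^{k+1} = 0.8 + 0.1*8.0 = 1.6
Dual objective at y_2 = 1.6: reduced costs (2.4, 6.6), box minimizer x = (0.0, 0.0)
g(y_2) = b*y + (c1 - a1*y)*x1 + (c2 - a2*y)*x2 = 8*1.6 + 2.4*0.0 + 6.6*0.0 = 12.8 + 0.0 + 0.0 = 12.8


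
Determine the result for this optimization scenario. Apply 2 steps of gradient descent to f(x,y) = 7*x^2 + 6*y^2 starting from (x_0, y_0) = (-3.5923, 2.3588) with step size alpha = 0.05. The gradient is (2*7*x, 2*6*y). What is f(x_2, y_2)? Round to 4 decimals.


Gradient descent on f(x,y) = 7*x^2 + 6*y^2.
Starting point: (-3.5923, 2.3588), alpha = 0.05
Step 1: grad_x = 2*7*-3.5923 = -50.2922, grad_y = 2*6*2.3588 = 28.3056
  x_1 = -3.5923 - 0.05*-50.2922 = -1.0777
  y_1 = 2.3588 - 0.05*28.3056 = 0.9435
Step 2: grad_x = 2*7*-1.0777 = -15.0877, grad_y = 2*6*0.9435 = 11.3222
  x_2 = -1.0777 - 0.05*-15.0877 = -0.3233
  y_2 = 0.9435 - 0.05*11.3222 = 0.3774
f(-0.3233, 0.3774) = 7*(-0.3233)^2 + 6*0.3774^2 = 1.5863


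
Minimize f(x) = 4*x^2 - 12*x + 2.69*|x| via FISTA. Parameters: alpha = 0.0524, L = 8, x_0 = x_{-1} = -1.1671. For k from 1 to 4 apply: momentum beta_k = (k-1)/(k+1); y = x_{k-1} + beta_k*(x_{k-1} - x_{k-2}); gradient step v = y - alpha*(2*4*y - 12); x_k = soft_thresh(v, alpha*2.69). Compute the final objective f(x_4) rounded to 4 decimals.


FISTA on f(x) = 4*x^2 - 12*x + 2.69*|x|
L = 8, alpha = 0.0524
Iteration 1: beta = 0.0, y = -1.1671 + 0.0*(-1.1671 + 1.1671) = -1.1671
  grad(y) = -21.3368, v = y - alpha*grad = -0.0491
  prox(v) = soft_thresh(-0.0491, 0.141) = 0.0
Iteration 2: beta = 0.3333, y = 0.0 + 0.3333*(0.0 + 1.1671) = 0.389
  grad(y) = -8.8877, v = y - alpha*grad = 0.8548
  prox(v) = soft_thresh(0.8548, 0.141) = 0.7138
Iteration 3: beta = 0.5, y = 0.7138 + 0.5*(0.7138 - 0.0) = 1.0707
  grad(y) = -3.4345, v = y - alpha*grad = 1.2507
  prox(v) = soft_thresh(1.2507, 0.141) = 1.1097
Iteration 4: beta = 0.6, y = 1.1097 + 0.6*(1.1097 - 0.7138) = 1.3472
  grad(y) = -1.222, v = y - alpha*grad = 1.4113
  prox(v) = soft_thresh(1.4113, 0.141) = 1.2703
f(x_4) = 4*1.2703^2 - 12*1.2703 + 2.69*|1.2703| = -5.3718


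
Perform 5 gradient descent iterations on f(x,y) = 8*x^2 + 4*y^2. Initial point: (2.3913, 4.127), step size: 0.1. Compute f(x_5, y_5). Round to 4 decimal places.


Gradient descent on f(x,y) = 8*x^2 + 4*y^2.
Starting point: (2.3913, 4.127), alpha = 0.1
Step 1: grad_x = 2*8*2.3913 = 38.2608, grad_y = 2*4*4.127 = 33.016
  x_1 = 2.3913 - 0.1*38.2608 = -1.4348
  y_1 = 4.127 - 0.1*33.016 = 0.8254
Step 2: grad_x = 2*8*-1.4348 = -22.9565, grad_y = 2*4*0.8254 = 6.6032
  x_2 = -1.4348 - 0.1*-22.9565 = 0.8609
  y_2 = 0.8254 - 0.1*6.6032 = 0.1651
Step 3: grad_x = 2*8*0.8609 = 13.7739, grad_y = 2*4*0.1651 = 1.3206
  x_3 = 0.8609 - 0.1*13.7739 = -0.5165
  y_3 = 0.1651 - 0.1*1.3206 = 0.033
Step 4: grad_x = 2*8*-0.5165 = -8.2643, grad_y = 2*4*0.033 = 0.2641
  x_4 = -0.5165 - 0.1*-8.2643 = 0.3099
  y_4 = 0.033 - 0.1*0.2641 = 0.0066
Step 5: grad_x = 2*8*0.3099 = 4.9586, grad_y = 2*4*0.0066 = 0.0528
  x_5 = 0.3099 - 0.1*4.9586 = -0.1859
  y_5 = 0.0066 - 0.1*0.0528 = 0.0013
f(-0.1859, 0.0013) = 8*(-0.1859)^2 + 4*0.0013^2 = 0.2766


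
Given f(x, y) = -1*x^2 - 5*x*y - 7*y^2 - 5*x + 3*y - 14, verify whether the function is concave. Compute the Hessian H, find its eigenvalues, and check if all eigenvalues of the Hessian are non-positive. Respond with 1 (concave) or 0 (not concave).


The Hessian of f(x,y) = -1*x^2 - 5*x*y - 7*y^2 - 5*x + 3*y - 14 is:
H = [[-2, -5], [-5, -14]]
Trace = -2 - 14 = -16
Determinant = -2*-14 - (-5)^2 = 3
Discriminant = (-16)^2 - 4*3 = 244.0
Eigenvalues: lambda_1 = -15.8102, lambda_2 = -0.1898
The function is concave.

1


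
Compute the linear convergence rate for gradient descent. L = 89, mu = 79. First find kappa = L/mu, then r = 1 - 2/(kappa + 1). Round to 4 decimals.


Step 1: Compute the condition number.
kappa = L/mu = 89/79 = 1.1266
Step 2: Compute the convergence rate.
r = 1 - 2/(kappa + 1) = 1 - 2*mu/(L + mu) = (L - mu)/(L + mu) = 10/168 = 0.0595


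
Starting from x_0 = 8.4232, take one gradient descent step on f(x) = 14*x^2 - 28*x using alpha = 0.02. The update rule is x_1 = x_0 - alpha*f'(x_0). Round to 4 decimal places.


We compute the gradient at x_0 and apply the update.
f'(x) = 28*x - 28
f'(8.4232) = 28*8.4232 - 28 = 207.8496
x_1 = 8.4232 - 0.02*207.8496 = 4.2662


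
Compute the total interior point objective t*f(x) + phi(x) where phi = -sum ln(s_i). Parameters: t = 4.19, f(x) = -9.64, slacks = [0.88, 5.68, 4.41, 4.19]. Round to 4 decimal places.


Step 1: Compute log-barrier.
ln values: [-0.1278, 1.737, 1.4839, 1.4327]
phi = -(-0.1278 + 1.737 + 1.4839 + 1.4327) = -4.5257
Step 2: Compute augmented objective.
t*f(x) = 4.19*-9.64 = -40.3916
Total = -40.3916 - 4.5257 = -44.9173


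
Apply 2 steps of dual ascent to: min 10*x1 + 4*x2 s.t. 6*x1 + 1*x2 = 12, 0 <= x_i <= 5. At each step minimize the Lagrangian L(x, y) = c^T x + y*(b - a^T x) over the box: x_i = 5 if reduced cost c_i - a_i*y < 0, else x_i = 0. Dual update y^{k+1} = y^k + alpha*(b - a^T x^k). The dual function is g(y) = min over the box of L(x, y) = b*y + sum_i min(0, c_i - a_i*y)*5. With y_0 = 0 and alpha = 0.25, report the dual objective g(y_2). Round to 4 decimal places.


Dual ascent for LP: min 10*x1 + 4*x2, 6*x1 + 1*x2 = 12, 0 <= x_i <= 5
Step 1: y^k = 0.0, reduced costs: (10.0, 4.0)
  x^k = (0.0, 0.0), subgradient = b - a^T x = 12.0
  y^{k+1} = 0.0 + 0.25*12.0 = 3.0
Step 2: y^k = 3.0, reduced costs: (-8.0, 1.0)
  x^k = (5.0, 0.0), subgradient = b - a^T x = -18.0
  y^{k+1} = 3.0 + 0.25*-18.0 = -1.5
Dual objective at y_2 = -1.5: reduced costs (19.0, 5.5), box minimizer x = (0.0, 0.0)
g(y_2) = b*y + (c1 - a1*y)*x1 + (c2 - a2*y)*x2 = 12*(-1.5) + 19.0*0.0 + 5.5*0.0 = -18.0 + 0.0 + 0.0 = -18.0


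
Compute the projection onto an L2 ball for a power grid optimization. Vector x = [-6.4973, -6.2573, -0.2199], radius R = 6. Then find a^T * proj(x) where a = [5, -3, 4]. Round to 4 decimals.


Step 1: Compute ||x|| (intermediates to 6 decimals).
||x|| = sqrt((-6.4973)^2 + (-6.2573)^2 + (-0.2199)^2) = 9.023141
Step 2: Project.
Since ||x|| > R, scale = R/||x|| = 6/9.023141 = 0.664957, proj(x) = scale * x
proj(x) = [-4.320425, -4.160835, -0.146224]
Step 3: Dot product.
a^T * proj(x) = 5*(-4.320425) - 3*(-4.160835) + 4*(-0.146224) = -9.7045


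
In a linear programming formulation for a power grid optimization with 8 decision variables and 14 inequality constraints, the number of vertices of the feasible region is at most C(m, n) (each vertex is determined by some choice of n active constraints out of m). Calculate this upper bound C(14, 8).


Each vertex corresponds to some choice of n active constraints out of m, so the number of vertices is at most C(m, n) = m! / (n!(m-n)!).
m = 14, n = 8
Numerator: 14 * 13 * 12 * 11 * 10 * 9 * 8 * 7
Denominator: 8! = 40320
C(14, 8) = 3003


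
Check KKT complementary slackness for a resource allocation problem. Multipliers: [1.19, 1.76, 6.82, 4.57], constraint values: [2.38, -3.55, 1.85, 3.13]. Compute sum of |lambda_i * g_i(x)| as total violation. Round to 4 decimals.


KKT complementary slackness check:
lambda_1 * g_1 = 1.19 * 2.38 = 2.8322
lambda_2 * g_2 = 1.76 * -3.55 = -6.248
lambda_3 * g_3 = 6.82 * 1.85 = 12.617
lambda_4 * g_4 = 4.57 * 3.13 = 14.3041
Total violation = 2.8322 + 6.248 + 12.617 + 14.3041 = 36.0013


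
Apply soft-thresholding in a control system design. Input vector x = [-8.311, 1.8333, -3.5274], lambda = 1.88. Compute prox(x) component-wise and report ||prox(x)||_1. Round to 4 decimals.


Soft-thresholding with lambda = 1.88:
prox(-8.311) = sign(-8.311)*max(|-8.311| - 1.88, 0) = -6.431
prox(1.8333) = sign(1.8333)*max(|1.8333| - 1.88, 0) = 0.0
prox(-3.5274) = sign(-3.5274)*max(|-3.5274| - 1.88, 0) = -1.6474
prox(x) = [-6.431, 0.0, -1.6474]
||prox(x)||_1 = 6.431 + 0.0 + 1.6474 = 8.0784


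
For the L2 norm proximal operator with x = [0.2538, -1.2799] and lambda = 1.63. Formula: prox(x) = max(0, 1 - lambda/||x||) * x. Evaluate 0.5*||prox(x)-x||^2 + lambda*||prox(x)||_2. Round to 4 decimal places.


Step 1: Compute ||x||.
||x|| = 1.3048
Step 2: Compute scaling factor.
scale = max(0, 1 - 1.63/1.3048) = 0.0
Step 3: prox(x) = [0.0, -0.0]
||prox(x)|| = 0.0
Step 4: Proximal objective.
0.5*||prox-x||^2 = 0.8513
lambda*||prox|| = 0.0
Total = 0.8513


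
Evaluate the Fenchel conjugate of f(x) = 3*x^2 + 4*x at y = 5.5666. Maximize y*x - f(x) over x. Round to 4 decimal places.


f*(y) = sup_x {y*x - a*x^2 - b*x} = sup_x {(y-b)*x - a*x^2}
FOC: (y - b) - 2a*x = 0 => x* = (y - b)/(2a)
x* = (5.5666 - 4)/(2*3) = 0.2611
f*(5.5666) = (y-b)^2/(4a) = (5.5666 - 4)^2/(4*3)
= 2.4542/12 = 0.2045


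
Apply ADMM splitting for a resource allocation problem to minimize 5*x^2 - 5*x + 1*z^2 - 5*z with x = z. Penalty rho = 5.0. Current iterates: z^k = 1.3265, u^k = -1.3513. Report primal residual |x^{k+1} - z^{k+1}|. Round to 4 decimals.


ADMM iteration with rho = 5.0, z^k = 1.3265, u^k = -1.3513
Step 1: x-update.
Minimize 5*x^2 - 5*x + (5.0/2)*(x - 1.3265 - 1.3513)^2
FOC: (2*5 + 5.0)*x = 5 + 5.0*(1.3265 + 1.3513)
x^{k+1} = 1.2259
Step 2: z-update.
Minimize 1*z^2 - 5*z + (5.0/2)*(1.2259 - z - 1.3513)^2
FOC: (2*1 + 5.0)*z = 5 + 5.0*(1.2259 - 1.3513)
z^{k+1} = 0.6247
Step 3: u-update.
u^{k+1} = -1.3513 + 1.2259 - 0.6247 = -0.7501
Step 4: Primal residual = |1.2259 - 0.6247| = 0.6012


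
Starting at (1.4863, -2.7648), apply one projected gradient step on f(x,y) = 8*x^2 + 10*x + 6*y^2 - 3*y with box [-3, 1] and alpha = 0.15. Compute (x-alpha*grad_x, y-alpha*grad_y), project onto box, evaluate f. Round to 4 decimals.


Step 1: Compute gradient at (1.4863, -2.7648).
grad_x = 2*8*1.4863 + 10 = 33.7808
grad_y = 2*6*-2.7648 - 3 = -36.1776
Step 2: Gradient step.
x_raw = 1.4863 - 0.15*33.7808 = -3.5808
y_raw = -2.7648 - 0.15*-36.1776 = 2.6618
Step 3: Project onto [-3, 1].
x_proj = clip(-3.5808) = -3.0
y_proj = clip(2.6618) = 1.0
Step 4: Evaluate f.
f(-3.0, 1.0) = 45.0


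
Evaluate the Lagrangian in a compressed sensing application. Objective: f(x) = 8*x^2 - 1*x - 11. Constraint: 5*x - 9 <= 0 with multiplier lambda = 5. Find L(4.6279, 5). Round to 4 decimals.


Step 1: Evaluate f(x).
f(4.6279) = 8*4.6279^2 - 1*4.6279 - 11 = 155.7118
Step 2: Evaluate g(x).
g(4.6279) = 5*4.6279 - 9 = 14.1395
Step 3: Compute Lagrangian.
L = 155.7118 + 5*14.1395 = 226.4093


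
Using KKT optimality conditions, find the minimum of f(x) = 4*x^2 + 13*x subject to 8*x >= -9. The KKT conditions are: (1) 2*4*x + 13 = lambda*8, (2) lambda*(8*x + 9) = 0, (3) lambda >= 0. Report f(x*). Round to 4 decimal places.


Step 1: Try lambda = 0 (constraint inactive).
x_unc = -13/(2*4) = -1.625
Check: 8*-1.625 = -13.0 < -9 -- violated!
Step 2: Constraint must be active: 8*x = -9
x* = -9/8 = -1.125
lambda = (2*4*(-1.125) + 13)/8 = 0.5
Step 3: Compute optimal value.
f(x*) = 4*(-1.125)^2 + 13*(-1.125) = -9.5625


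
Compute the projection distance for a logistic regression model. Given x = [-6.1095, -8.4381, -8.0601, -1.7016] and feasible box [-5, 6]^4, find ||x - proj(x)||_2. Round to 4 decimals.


Project each component onto [-5, 6].
clip(-6.1095) = -5.0, clip(-8.4381) = -5.0, clip(-8.0601) = -5.0, clip(-1.7016) = -1.7016
Projection = [-5.0, -5.0, -5.0, -1.7016]
Squared diffs: [1.231, 11.8205, 9.3642, 0.0]
Distance = sqrt(22.4157) = 4.7345


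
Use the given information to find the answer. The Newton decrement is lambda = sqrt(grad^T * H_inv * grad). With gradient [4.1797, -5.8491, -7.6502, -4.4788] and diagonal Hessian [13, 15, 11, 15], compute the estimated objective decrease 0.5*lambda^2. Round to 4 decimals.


Step 1: H is diagonal, so H^(-1) * g = [0.3215, -0.3899, -0.6955, -0.2986].
Step 2: g^T H^(-1) g = sum_i g_i^2 / H_ii
  = (4.1797)^2/13 + (-5.8491)^2/15 + (-7.6502)^2/11 + (-4.4788)^2/15
  = 1.3438 + 2.2808 + 5.3205 + 1.3373 = 10.2825
Step 3: Objective decrease = 0.5 * g^T H^(-1) g = 5.1412


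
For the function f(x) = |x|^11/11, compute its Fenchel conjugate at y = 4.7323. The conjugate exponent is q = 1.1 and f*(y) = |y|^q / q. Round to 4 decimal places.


The conjugate exponent q satisfies 1/p + 1/q = 1.
p = 11, so q = 11/(11 - 1) = 1.1
|y|^q = 4.7323^1.1 = 5.5281
f*(4.7323) = 5.5281 / 1.1 = 5.0256


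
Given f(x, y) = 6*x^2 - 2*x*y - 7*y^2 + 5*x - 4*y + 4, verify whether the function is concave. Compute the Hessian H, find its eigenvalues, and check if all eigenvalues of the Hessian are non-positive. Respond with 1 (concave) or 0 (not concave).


The Hessian of f(x,y) = 6*x^2 - 2*x*y - 7*y^2 + 5*x - 4*y + 4 is:
H = [[12, -2], [-2, -14]]
Trace = 12 - 14 = -2
Determinant = 12*-14 - (-2)^2 = -172
Discriminant = (-2)^2 - 4*-172 = 692.0
Eigenvalues: lambda_1 = -14.1529, lambda_2 = 12.1529
The function is not concave.

0


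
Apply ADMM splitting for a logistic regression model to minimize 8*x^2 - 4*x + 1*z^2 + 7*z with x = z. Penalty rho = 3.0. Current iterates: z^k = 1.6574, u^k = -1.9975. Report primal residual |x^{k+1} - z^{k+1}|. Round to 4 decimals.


ADMM iteration with rho = 3.0, z^k = 1.6574, u^k = -1.9975
Step 1: x-update.
Minimize 8*x^2 - 4*x + (3.0/2)*(x - 1.6574 - 1.9975)^2
FOC: (2*8 + 3.0)*x = 4 + 3.0*(1.6574 + 1.9975)
x^{k+1} = 0.7876
Step 2: z-update.
Minimize 1*z^2 + 7*z + (3.0/2)*(0.7876 - z - 1.9975)^2
FOC: (2*1 + 3.0)*z = -7 + 3.0*(0.7876 - 1.9975)
z^{k+1} = -2.1259
Step 3: u-update.
u^{k+1} = -1.9975 + 0.7876 + 2.1259 = 0.916
Step 4: Primal residual = |0.7876 + 2.1259| = 2.9135


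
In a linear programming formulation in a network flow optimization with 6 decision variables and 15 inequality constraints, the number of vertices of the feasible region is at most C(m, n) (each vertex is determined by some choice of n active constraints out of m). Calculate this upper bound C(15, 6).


Each vertex corresponds to some choice of n active constraints out of m, so the number of vertices is at most C(m, n) = m! / (n!(m-n)!).
m = 15, n = 6
Numerator: 15 * 14 * 13 * 12 * 11 * 10
Denominator: 6! = 720
C(15, 6) = 5005


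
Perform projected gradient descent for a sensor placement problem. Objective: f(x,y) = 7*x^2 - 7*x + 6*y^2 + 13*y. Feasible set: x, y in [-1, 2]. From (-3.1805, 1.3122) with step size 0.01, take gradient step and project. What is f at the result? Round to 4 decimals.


Step 1: Compute gradient at (-3.1805, 1.3122).
grad_x = 2*7*-3.1805 - 7 = -51.527
grad_y = 2*6*1.3122 + 13 = 28.7464
Step 2: Gradient step.
x_raw = -3.1805 - 0.01*-51.527 = -2.6652
y_raw = 1.3122 - 0.01*28.7464 = 1.0247
Step 3: Project onto [-1, 2].
x_proj = clip(-2.6652) = -1.0
y_proj = clip(1.0247) = 1.0247
Step 4: Evaluate f.
f(-1.0, 1.0247) = 33.6221


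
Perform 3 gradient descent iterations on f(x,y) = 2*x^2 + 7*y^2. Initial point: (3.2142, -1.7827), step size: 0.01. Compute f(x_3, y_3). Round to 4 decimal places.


Gradient descent on f(x,y) = 2*x^2 + 7*y^2.
Starting point: (3.2142, -1.7827), alpha = 0.01
Step 1: grad_x = 2*2*3.2142 = 12.8568, grad_y = 2*7*-1.7827 = -24.9578
  x_1 = 3.2142 - 0.01*12.8568 = 3.0856
  y_1 = -1.7827 - 0.01*-24.9578 = -1.5331
Step 2: grad_x = 2*2*3.0856 = 12.3425, grad_y = 2*7*-1.5331 = -21.4637
  x_2 = 3.0856 - 0.01*12.3425 = 2.9622
  y_2 = -1.5331 - 0.01*-21.4637 = -1.3185
Step 3: grad_x = 2*2*2.9622 = 11.8488, grad_y = 2*7*-1.3185 = -18.4588
  x_3 = 2.9622 - 0.01*11.8488 = 2.8437
  y_3 = -1.3185 - 0.01*-18.4588 = -1.1339
f(2.8437, -1.1339) = 2*2.8437^2 + 7*(-1.1339)^2 = 25.1735


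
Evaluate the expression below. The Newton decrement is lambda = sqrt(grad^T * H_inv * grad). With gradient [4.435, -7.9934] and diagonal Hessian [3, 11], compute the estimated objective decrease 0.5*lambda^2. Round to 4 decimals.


Step 1: H is diagonal, so H^(-1) * g = [1.4783, -0.7267].
Step 2: g^T H^(-1) g = sum_i g_i^2 / H_ii
  = (4.435)^2/3 + (-7.9934)^2/11
  = 6.5564 + 5.8086 = 12.365
Step 3: Objective decrease = 0.5 * g^T H^(-1) g = 6.1825


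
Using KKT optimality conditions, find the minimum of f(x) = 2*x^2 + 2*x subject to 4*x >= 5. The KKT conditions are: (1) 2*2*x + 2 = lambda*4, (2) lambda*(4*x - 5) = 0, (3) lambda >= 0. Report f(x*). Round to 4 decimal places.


Step 1: Try lambda = 0 (constraint inactive).
x_unc = -2/(2*2) = -0.5
Check: 4*-0.5 = -2.0 < 5 -- violated!
Step 2: Constraint must be active: 4*x = 5
x* = 5/4 = 1.25
lambda = (2*2*1.25 + 2)/4 = 1.75
Step 3: Compute optimal value.
f(x*) = 2*1.25^2 + 2*1.25 = 5.625


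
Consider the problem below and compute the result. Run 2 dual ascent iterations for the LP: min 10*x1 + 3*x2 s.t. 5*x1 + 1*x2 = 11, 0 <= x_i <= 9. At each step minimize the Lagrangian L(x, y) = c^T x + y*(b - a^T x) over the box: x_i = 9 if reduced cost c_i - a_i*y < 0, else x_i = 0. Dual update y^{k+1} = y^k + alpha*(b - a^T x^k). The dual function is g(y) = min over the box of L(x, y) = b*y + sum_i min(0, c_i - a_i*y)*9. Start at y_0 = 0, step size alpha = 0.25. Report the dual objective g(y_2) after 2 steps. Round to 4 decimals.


Dual ascent for LP: min 10*x1 + 3*x2, 5*x1 + 1*x2 = 11, 0 <= x_i <= 9
Step 1: y^k = 0.0, reduced costs: (10.0, 3.0)
  x^k = (0.0, 0.0), subgradient = b - a^T x = 11.0
  y^{k+1} = 0.0 + 0.25*11.0 = 2.75
Step 2: y^k = 2.75, reduced costs: (-3.75, 0.25)
  x^k = (9.0, 0.0), subgradient = b - a^T x = -34.0
  y^{k+1} = 2.75 + 0.25*-34.0 = -5.75
Dual objective at y_2 = -5.75: reduced costs (38.75, 8.75), box minimizer x = (0.0, 0.0)
g(y_2) = b*y + (c1 - a1*y)*x1 + (c2 - a2*y)*x2 = 11*(-5.75) + 38.75*0.0 + 8.75*0.0 = -63.25 + 0.0 + 0.0 = -63.25


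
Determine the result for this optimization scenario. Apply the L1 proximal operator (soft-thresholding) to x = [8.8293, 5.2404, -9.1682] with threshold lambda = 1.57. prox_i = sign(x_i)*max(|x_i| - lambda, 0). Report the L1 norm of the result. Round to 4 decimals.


Soft-thresholding with lambda = 1.57:
prox(8.8293) = sign(8.8293)*max(|8.8293| - 1.57, 0) = 7.2593
prox(5.2404) = sign(5.2404)*max(|5.2404| - 1.57, 0) = 3.6704
prox(-9.1682) = sign(-9.1682)*max(|-9.1682| - 1.57, 0) = -7.5982
prox(x) = [7.2593, 3.6704, -7.5982]
||prox(x)||_1 = 7.2593 + 3.6704 + 7.5982 = 18.5279


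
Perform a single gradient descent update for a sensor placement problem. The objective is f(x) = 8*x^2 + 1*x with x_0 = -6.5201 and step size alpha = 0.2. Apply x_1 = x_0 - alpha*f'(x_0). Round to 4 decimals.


We compute the gradient at x_0 and apply the update.
f'(x) = 16*x + 1
f'(-6.5201) = 16*-6.5201 + 1 = -103.3216
x_1 = -6.5201 - 0.2*-103.3216 = 14.1442


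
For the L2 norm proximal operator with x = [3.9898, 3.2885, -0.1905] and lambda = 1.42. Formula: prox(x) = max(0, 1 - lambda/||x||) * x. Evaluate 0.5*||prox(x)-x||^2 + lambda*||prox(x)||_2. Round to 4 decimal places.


Step 1: Compute ||x||.
||x|| = 5.1739
Step 2: Compute scaling factor.
scale = max(0, 1 - 1.42/5.1739) = 0.7255
Step 3: prox(x) = [2.8948, 2.386, -0.1382]
||prox(x)|| = 3.7539
Step 4: Proximal objective.
0.5*||prox-x||^2 = 1.0082
lambda*||prox|| = 5.3305
Total = 6.3387


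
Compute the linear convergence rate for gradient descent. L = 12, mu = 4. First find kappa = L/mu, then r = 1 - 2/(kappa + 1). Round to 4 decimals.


Step 1: Compute the condition number.
kappa = L/mu = 12/4 = 3.0
Step 2: Compute the convergence rate.
r = 1 - 2/(kappa + 1) = 1 - 2*mu/(L + mu) = (L - mu)/(L + mu) = 8/16 = 0.5


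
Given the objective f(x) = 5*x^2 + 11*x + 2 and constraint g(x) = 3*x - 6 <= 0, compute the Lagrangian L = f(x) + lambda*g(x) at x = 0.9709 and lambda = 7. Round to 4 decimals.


Step 1: Evaluate f(x).
f(0.9709) = 5*0.9709^2 + 11*0.9709 + 2 = 17.3931
Step 2: Evaluate g(x).
g(0.9709) = 3*0.9709 - 6 = -3.0873
Step 3: Compute Lagrangian.
L = 17.3931 + 7*-3.0873 = -4.218


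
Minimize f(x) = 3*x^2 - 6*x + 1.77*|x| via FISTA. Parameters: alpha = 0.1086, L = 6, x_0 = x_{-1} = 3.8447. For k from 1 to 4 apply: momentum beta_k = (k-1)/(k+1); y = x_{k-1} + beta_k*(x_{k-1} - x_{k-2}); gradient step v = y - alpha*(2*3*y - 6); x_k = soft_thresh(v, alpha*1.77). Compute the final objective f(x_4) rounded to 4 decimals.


FISTA on f(x) = 3*x^2 - 6*x + 1.77*|x|
L = 6, alpha = 0.1086
Iteration 1: beta = 0.0, y = 3.8447 + 0.0*(3.8447 - 3.8447) = 3.8447
  grad(y) = 17.0682, v = y - alpha*grad = 1.9911
  prox(v) = soft_thresh(1.9911, 0.1922) = 1.7989
Iteration 2: beta = 0.3333, y = 1.7989 + 0.3333*(1.7989 - 3.8447) = 1.1169
  grad(y) = 0.7016, v = y - alpha*grad = 1.0407
  prox(v) = soft_thresh(1.0407, 0.1922) = 0.8485
Iteration 3: beta = 0.5, y = 0.8485 + 0.5*(0.8485 - 1.7989) = 0.3733
  grad(y) = -3.76, v = y - alpha*grad = 0.7817
  prox(v) = soft_thresh(0.7817, 0.1922) = 0.5894
Iteration 4: beta = 0.6, y = 0.5894 + 0.6*(0.5894 - 0.8485) = 0.434
  grad(y) = -3.3959, v = y - alpha*grad = 0.8028
  prox(v) = soft_thresh(0.8028, 0.1922) = 0.6106
f(x_4) = 3*0.6106^2 - 6*0.6106 + 1.77*|0.6106| = -1.4643


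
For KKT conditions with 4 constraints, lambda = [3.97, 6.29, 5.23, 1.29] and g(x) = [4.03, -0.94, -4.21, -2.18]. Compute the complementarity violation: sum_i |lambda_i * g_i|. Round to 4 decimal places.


KKT complementary slackness check:
lambda_1 * g_1 = 3.97 * 4.03 = 15.9991
lambda_2 * g_2 = 6.29 * -0.94 = -5.9126
lambda_3 * g_3 = 5.23 * -4.21 = -22.0183
lambda_4 * g_4 = 1.29 * -2.18 = -2.8122
Total violation = 15.9991 + 5.9126 + 22.0183 + 2.8122 = 46.7422


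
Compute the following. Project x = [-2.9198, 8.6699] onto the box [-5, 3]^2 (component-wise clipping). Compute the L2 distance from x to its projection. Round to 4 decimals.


Project each component onto [-5, 3].
clip(-2.9198) = -2.9198, clip(8.6699) = 3.0
Projection = [-2.9198, 3.0]
Squared diffs: [0.0, 32.1478]
Distance = sqrt(32.1478) = 5.6699


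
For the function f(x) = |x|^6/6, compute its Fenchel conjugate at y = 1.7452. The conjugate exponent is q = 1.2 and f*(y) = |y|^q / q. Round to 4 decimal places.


The conjugate exponent q satisfies 1/p + 1/q = 1.
p = 6, so q = 6/(6 - 1) = 1.2
|y|^q = 1.7452^1.2 = 1.9508
f*(1.7452) = 1.9508 / 1.2 = 1.6257


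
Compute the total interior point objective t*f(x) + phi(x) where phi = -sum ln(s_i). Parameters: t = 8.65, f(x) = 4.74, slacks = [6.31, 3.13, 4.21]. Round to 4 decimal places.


Step 1: Compute log-barrier.
ln values: [1.8421, 1.141, 1.4375]
phi = -(1.8421 + 1.141 + 1.4375) = -4.4206
Step 2: Compute augmented objective.
t*f(x) = 8.65*4.74 = 41.001
Total = 41.001 - 4.4206 = 36.5804


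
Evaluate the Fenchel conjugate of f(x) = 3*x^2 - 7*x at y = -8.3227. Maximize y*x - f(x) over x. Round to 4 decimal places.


f*(y) = sup_x {y*x - a*x^2 - b*x} = sup_x {(y-b)*x - a*x^2}
FOC: (y - b) - 2a*x = 0 => x* = (y - b)/(2a)
x* = (-8.3227 + 7)/(2*3) = -0.2205
f*(-8.3227) = (y-b)^2/(4a) = (-8.3227 + 7)^2/(4*3)
= 1.7495/12 = 0.1458


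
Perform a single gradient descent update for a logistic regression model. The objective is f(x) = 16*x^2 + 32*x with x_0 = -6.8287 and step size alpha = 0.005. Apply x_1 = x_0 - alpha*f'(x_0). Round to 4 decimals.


We compute the gradient at x_0 and apply the update.
f'(x) = 32*x + 32
f'(-6.8287) = 32*-6.8287 + 32 = -186.5184
x_1 = -6.8287 - 0.005*-186.5184 = -5.8961


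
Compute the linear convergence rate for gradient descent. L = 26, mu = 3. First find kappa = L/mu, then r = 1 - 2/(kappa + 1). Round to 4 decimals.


Step 1: Compute the condition number.
kappa = L/mu = 26/3 = 8.6667
Step 2: Compute the convergence rate.
r = 1 - 2/(kappa + 1) = 1 - 2*mu/(L + mu) = (L - mu)/(L + mu) = 23/29 = 0.7931


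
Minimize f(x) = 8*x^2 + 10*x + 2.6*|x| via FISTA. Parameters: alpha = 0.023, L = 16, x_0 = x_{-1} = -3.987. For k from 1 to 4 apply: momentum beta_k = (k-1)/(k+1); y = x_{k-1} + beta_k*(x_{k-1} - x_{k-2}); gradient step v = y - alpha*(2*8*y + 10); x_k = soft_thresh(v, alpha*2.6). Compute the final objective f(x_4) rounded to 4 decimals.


FISTA on f(x) = 8*x^2 + 10*x + 2.6*|x|
L = 16, alpha = 0.023
Iteration 1: beta = 0.0, y = -3.987 + 0.0*(-3.987 + 3.987) = -3.987
  grad(y) = -53.792, v = y - alpha*grad = -2.7498
  prox(v) = soft_thresh(-2.7498, 0.0598) = -2.69
Iteration 2: beta = 0.3333, y = -2.69 + 0.3333*(-2.69 + 3.987) = -2.2576
  grad(y) = -26.1223, v = y - alpha*grad = -1.6568
  prox(v) = soft_thresh(-1.6568, 0.0598) = -1.597
Iteration 3: beta = 0.5, y = -1.597 + 0.5*(-1.597 + 2.69) = -1.0506
  grad(y) = -6.8089, v = y - alpha*grad = -0.894
  prox(v) = soft_thresh(-0.894, 0.0598) = -0.8342
Iteration 4: beta = 0.6, y = -0.8342 + 0.6*(-0.8342 + 1.597) = -0.3764
  grad(y) = 3.9772, v = y - alpha*grad = -0.4679
  prox(v) = soft_thresh(-0.4679, 0.0598) = -0.4081
f(x_4) = 8*(-0.4081)^2 + 10*(-0.4081) + 2.6*|-0.4081| = -1.6876


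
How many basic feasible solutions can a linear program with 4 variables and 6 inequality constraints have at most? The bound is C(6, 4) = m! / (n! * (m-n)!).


Each vertex corresponds to some choice of n active constraints out of m, so the number of vertices is at most C(m, n) = m! / (n!(m-n)!).
m = 6, n = 4
Numerator: 6 * 5 * 4 * 3
Denominator: 4! = 24
C(6, 4) = 15


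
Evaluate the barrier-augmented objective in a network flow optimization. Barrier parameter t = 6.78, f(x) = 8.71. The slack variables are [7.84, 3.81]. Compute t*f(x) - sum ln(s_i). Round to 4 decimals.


Step 1: Compute log-barrier.
ln values: [2.0592, 1.3376]
phi = -(2.0592 + 1.3376) = -3.3969
Step 2: Compute augmented objective.
t*f(x) = 6.78*8.71 = 59.0538
Total = 59.0538 - 3.3969 = 55.6569


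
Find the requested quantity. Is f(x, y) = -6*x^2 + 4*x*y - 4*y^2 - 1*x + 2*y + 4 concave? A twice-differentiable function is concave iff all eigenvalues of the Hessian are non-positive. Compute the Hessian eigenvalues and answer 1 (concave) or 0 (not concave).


The Hessian of f(x,y) = -6*x^2 + 4*x*y - 4*y^2 - 1*x + 2*y + 4 is:
H = [[-12, 4], [4, -8]]
Trace = -12 - 8 = -20
Determinant = -12*-8 - (4)^2 = 80
Discriminant = (-20)^2 - 4*80 = 80.0
Eigenvalues: lambda_1 = -14.4721, lambda_2 = -5.5279
The function is concave.

1


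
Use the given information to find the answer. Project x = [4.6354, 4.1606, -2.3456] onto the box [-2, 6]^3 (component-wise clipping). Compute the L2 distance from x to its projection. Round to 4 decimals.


Project each component onto [-2, 6].
clip(4.6354) = 4.6354, clip(4.1606) = 4.1606, clip(-2.3456) = -2.0
Projection = [4.6354, 4.1606, -2.0]
Squared diffs: [0.0, 0.0, 0.1194]
Distance = sqrt(0.1194) = 0.3456


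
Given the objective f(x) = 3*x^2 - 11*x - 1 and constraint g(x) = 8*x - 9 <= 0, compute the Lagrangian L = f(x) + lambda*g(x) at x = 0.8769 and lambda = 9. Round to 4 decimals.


Step 1: Evaluate f(x).
f(0.8769) = 3*0.8769^2 - 11*0.8769 - 1 = -8.339
Step 2: Evaluate g(x).
g(0.8769) = 8*0.8769 - 9 = -1.9848
Step 3: Compute Lagrangian.
L = -8.339 + 9*-1.9848 = -26.2022


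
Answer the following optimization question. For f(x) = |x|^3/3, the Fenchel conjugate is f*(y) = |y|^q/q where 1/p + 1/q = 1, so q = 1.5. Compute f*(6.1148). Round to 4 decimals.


The conjugate exponent q satisfies 1/p + 1/q = 1.
p = 3, so q = 3/(3 - 1) = 1.5
|y|^q = 6.1148^1.5 = 15.1208
f*(6.1148) = 15.1208 / 1.5 = 10.0805


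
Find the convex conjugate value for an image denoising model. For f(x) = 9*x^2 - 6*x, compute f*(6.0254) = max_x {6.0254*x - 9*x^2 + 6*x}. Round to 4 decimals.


f*(y) = sup_x {y*x - a*x^2 - b*x} = sup_x {(y-b)*x - a*x^2}
FOC: (y - b) - 2a*x = 0 => x* = (y - b)/(2a)
x* = (6.0254 + 6)/(2*9) = 0.6681
f*(6.0254) = (y-b)^2/(4a) = (6.0254 + 6)^2/(4*9)
= 144.6102/36 = 4.017


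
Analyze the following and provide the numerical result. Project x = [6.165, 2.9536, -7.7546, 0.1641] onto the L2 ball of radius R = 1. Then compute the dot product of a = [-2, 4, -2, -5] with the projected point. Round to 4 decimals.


Step 1: Compute ||x|| (intermediates to 6 decimals).
||x|| = sqrt(6.165^2 + 2.9536^2 + (-7.7546)^2 + 0.1641^2) = 10.338846
Step 2: Project.
Since ||x|| > R, scale = R/||x|| = 1/10.338846 = 0.096723, proj(x) = scale * x
proj(x) = [0.596297, 0.285681, -0.750048, 0.015872]
Step 3: Dot product.
a^T * proj(x) = -2*0.596297 + 4*0.285681 - 2*(-0.750048) - 5*0.015872 = 1.3709


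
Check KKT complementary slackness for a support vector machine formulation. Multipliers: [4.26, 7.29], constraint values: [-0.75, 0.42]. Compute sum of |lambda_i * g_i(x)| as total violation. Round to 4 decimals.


KKT complementary slackness check:
lambda_1 * g_1 = 4.26 * -0.75 = -3.195
lambda_2 * g_2 = 7.29 * 0.42 = 3.0618
Total violation = 3.195 + 3.0618 = 6.2568


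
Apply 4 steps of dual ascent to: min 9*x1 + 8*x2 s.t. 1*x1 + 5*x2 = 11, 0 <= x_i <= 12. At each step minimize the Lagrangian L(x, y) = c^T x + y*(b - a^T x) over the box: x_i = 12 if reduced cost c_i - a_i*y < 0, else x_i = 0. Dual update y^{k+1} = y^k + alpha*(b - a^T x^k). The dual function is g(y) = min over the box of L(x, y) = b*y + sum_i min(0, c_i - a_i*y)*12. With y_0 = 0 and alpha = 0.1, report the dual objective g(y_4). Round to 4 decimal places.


Dual ascent for LP: min 9*x1 + 8*x2, 1*x1 + 5*x2 = 11, 0 <= x_i <= 12
Step 1: y^k = 0.0, reduced costs: (9.0, 8.0)
  x^k = (0.0, 0.0), subgradient = b - a^T x = 11.0
  y^{k+1} = 0.0 + 0.1*11.0 = 1.1
Step 2: y^k = 1.1, reduced costs: (7.9, 2.5)
  x^k = (0.0, 0.0), subgradient = b - a^T x = 11.0
  y^{k+1} = 1.1 + 0.1*11.0 = 2.2
Step 3: y^k = 2.2, reduced costs: (6.8, -3.0)
  x^k = (0.0, 12.0), subgradient = b - a^T x = -49.0
  y^{k+1} = 2.2 + 0.1*-49.0 = -2.7
Step 4: y^k = -2.7, reduced costs: (11.7, 21.5)
  x^k = (0.0, 0.0), subgradient = b - a^T x = 11.0
  y^{k+1} = -2.7 + 0.1*11.0 = -1.6
Dual objective at y_4 = -1.6: reduced costs (10.6, 16.0), box minimizer x = (0.0, 0.0)
g(y_4) = b*y + (c1 - a1*y)*x1 + (c2 - a2*y)*x2 = 11*(-1.6) + 10.6*0.0 + 16.0*0.0 = -17.6 + 0.0 + 0.0 = -17.6


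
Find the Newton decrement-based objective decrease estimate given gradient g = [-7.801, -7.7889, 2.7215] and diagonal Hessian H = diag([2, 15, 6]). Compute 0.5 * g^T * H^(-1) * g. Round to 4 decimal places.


Step 1: H is diagonal, so H^(-1) * g = [-3.9005, -0.5193, 0.4536].
Step 2: g^T H^(-1) g = sum_i g_i^2 / H_ii
  = (-7.801)^2/2 + (-7.7889)^2/15 + (2.7215)^2/6
  = 30.4278 + 4.0445 + 1.2344 = 35.7067
Step 3: Objective decrease = 0.5 * g^T H^(-1) g = 17.8533


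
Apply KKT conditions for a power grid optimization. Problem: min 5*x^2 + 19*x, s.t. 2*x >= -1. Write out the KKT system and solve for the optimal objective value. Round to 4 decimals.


Step 1: Try lambda = 0 (constraint inactive).
x_unc = -19/(2*5) = -1.9
Check: 2*-1.9 = -3.8 < -1 -- violated!
Step 2: Constraint must be active: 2*x = -1
x* = -1/2 = -0.5
lambda = (2*5*(-0.5) + 19)/2 = 7.0
Step 3: Compute optimal value.
f(x*) = 5*(-0.5)^2 + 19*(-0.5) = -8.25


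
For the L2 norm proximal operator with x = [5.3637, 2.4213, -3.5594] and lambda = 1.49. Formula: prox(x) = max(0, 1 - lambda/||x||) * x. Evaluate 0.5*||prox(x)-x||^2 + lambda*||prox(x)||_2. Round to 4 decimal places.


Step 1: Compute ||x||.
||x|| = 6.8776
Step 2: Compute scaling factor.
scale = max(0, 1 - 1.49/6.8776) = 0.7834
Step 3: prox(x) = [4.2017, 1.8967, -2.7883]
||prox(x)|| = 5.3876
Step 4: Proximal objective.
0.5*||prox-x||^2 = 1.1101
lambda*||prox|| = 8.0275
Total = 9.1376
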